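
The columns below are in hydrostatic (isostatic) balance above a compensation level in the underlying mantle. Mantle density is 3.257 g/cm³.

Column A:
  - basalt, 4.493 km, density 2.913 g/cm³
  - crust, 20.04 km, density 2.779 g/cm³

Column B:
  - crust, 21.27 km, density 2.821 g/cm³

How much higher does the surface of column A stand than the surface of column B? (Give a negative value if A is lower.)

For any compensation level in the mantle, the mantle terms cancel and isostasy reduces to e = (Σt_A − Σt_B) − (Σ(ρt)_A − Σ(ρt)_B) / ρ_m.
Σt_A = 24.533 km; Σt_B = 21.27 km; Σ(ρt)_A = 68.779269; Σ(ρt)_B = 60.00267 (in km·g/cm³).
e = (24.533 − 21.27) − (68.779269 − 60.00267) / 3.257 = 0.568 km.

0.568 km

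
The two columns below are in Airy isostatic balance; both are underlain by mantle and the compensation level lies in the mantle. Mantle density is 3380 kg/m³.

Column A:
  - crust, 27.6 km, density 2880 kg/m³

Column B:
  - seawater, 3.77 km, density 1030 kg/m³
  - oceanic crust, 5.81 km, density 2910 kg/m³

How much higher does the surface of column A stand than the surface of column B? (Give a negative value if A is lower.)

For any compensation level in the mantle, the mantle terms cancel and isostasy reduces to e = (Σt_A − Σt_B) − (Σ(ρt)_A − Σ(ρt)_B) / ρ_m.
Σt_A = 27.6 km; Σt_B = 9.58 km; Σ(ρt)_A = 79488; Σ(ρt)_B = 20790.2 (in km·kg/m³).
e = (27.6 − 9.58) − (79488 − 20790.2) / 3380 = 0.654 km.

0.654 km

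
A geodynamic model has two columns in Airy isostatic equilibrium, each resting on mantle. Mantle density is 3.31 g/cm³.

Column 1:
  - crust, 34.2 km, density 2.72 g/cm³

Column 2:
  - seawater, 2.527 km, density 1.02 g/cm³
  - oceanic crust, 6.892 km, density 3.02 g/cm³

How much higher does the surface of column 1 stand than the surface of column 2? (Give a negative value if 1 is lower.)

3.74 km

For any compensation level in the mantle, the mantle terms cancel and isostasy reduces to e = (Σt_1 − Σt_2) − (Σ(ρt)_1 − Σ(ρt)_2) / ρ_m.
Σt_1 = 34.2 km; Σt_2 = 9.419 km; Σ(ρt)_1 = 93.024; Σ(ρt)_2 = 23.39138 (in km·g/cm³).
e = (34.2 − 9.419) − (93.024 − 23.39138) / 3.31 = 3.74 km.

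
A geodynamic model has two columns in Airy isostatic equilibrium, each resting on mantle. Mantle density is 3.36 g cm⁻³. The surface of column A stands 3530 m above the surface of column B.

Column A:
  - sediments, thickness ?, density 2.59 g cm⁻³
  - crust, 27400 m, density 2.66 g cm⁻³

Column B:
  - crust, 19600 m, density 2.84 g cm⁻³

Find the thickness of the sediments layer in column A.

Take the compensation level at the base of the deeper column (depth z_c below the surface of column A) and equate Σ ρ_i t_i down to z_c; mantle fills any gap and the z_c terms cancel.
Column A: x×2.59 + 27400×2.66 + (z_c − 27400 − x)×3.36
Column B: 3530×0 + 19600×2.84 + (z_c − 3530 − 19600)×3.36
The z_c×3.36 term appears on both sides and cancels. Collect the known terms of each column as K = Σ(ρt)_known − 3.36 × (depth of known layers): K_A = 72884 − 3.36×27400 = −19180; K_B = 55664 − 3.36×(3530 + 19600) = −22052.8.
Balance: K_A − x×(3.36 − 2.59) = K_B, so x = (K_A − K_B)/(3.36 − 2.59) = 2872.8/0.77 = 3730 m.

3730 m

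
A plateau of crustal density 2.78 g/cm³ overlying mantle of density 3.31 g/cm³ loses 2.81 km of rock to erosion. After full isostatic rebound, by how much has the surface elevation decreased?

Rebound u = e ρ_c/ρ_m = 2.81 km × 2.78/3.31 = 2.36 km.
Net surface drop = e − u = 2.81 km − 2.36 km = e (ρ_m − ρ_c)/ρ_m = 0.45 km.

0.45 km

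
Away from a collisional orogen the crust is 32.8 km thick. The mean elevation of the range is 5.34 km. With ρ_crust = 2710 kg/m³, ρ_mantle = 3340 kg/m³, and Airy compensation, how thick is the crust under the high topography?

Root depth r = h ρ_c / (ρ_m − ρ_c) = 5.34 km × 2710 / 630 = 22.97 km.
Total thickness = T + h + r = 32.8 km + 5.34 km + 22.97 km = 61.1 km.

61.1 km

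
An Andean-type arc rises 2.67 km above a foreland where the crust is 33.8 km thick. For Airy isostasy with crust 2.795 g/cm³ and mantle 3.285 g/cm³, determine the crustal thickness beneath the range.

Root depth r = h ρ_c / (ρ_m − ρ_c) = 2.67 km × 2.795 / 0.49 = 15.23 km.
Total thickness = T + h + r = 33.8 km + 2.67 km + 15.23 km = 51.7 km.

51.7 km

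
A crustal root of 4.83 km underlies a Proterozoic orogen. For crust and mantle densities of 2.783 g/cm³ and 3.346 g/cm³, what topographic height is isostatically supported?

By Archimedes' principle applied to the lithosphere: ρ_c h = (ρ_m − ρ_c) r.
h = r (ρ_m − ρ_c) / ρ_c = 4.83 km × (3.346 − 2.783) / 2.783 = 0.977 km.

0.977 km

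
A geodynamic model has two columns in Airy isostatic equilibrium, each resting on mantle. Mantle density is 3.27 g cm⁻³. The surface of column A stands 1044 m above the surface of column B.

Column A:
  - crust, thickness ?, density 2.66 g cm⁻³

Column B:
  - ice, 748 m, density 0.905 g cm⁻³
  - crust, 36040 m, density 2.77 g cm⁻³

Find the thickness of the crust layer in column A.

Take the compensation level at the base of the deeper column (depth z_c below the surface of column A) and equate Σ ρ_i t_i down to z_c; mantle fills any gap and the z_c terms cancel.
Column A: x×2.66 + (z_c − 0 − x)×3.27
Column B: 1044×0 + 748×0.905 + 36040×2.77 + (z_c − 1044 − 36788)×3.27
The z_c×3.27 term appears on both sides and cancels. Collect the known terms of each column as K = Σ(ρt)_known − 3.27 × (depth of known layers): K_A = 0 − 3.27×0 = 0; K_B = 100507.74 − 3.27×(1044 + 36788) = −23202.9.
Balance: K_A − x×(3.27 − 2.66) = K_B, so x = (K_A − K_B)/(3.27 − 2.66) = 23202.9/0.61 = 38000 m.

38000 m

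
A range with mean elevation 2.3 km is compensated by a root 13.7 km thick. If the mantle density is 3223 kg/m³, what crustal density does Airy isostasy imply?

ρ_c h = (ρ_m − ρ_c) r → ρ_c (h + r) = ρ_m r → ρ_c = ρ_m r / (h + r).
ρ_c = 3223 × 13.7 km / (2.3 km + 13.7 km) = 2760 kg/m³.

2760 kg/m³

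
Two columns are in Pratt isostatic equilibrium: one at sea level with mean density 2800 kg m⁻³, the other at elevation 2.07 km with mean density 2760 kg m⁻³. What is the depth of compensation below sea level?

ρ_ref D = ρ (D + h) → D (ρ_ref − ρ) = ρ h.
D = ρ h/(ρ_ref − ρ) = 2760 × 2.07 km/(2800 − 2760) = 143 km.

143 km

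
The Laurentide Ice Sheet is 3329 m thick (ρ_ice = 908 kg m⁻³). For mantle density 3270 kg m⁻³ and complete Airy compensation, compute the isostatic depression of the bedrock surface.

For local isostatic compensation: the ice load ρ_ice t is balanced by mantle displaced below, ρ_m s.
s = t ρ_ice / ρ_m = 3329 m × 908/3270 = 924 m.

924 m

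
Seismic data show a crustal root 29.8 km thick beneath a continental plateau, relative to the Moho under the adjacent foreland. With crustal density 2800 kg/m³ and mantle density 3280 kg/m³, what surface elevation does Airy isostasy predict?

5.11 km

Isostatic balance requires: ρ_c h = (ρ_m − ρ_c) r.
h = r (ρ_m − ρ_c) / ρ_c = 29.8 km × (3280 − 2800) / 2800 = 5.11 km.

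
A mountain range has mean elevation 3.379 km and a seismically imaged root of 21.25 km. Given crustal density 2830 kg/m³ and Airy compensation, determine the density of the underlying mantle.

Airy balance: ρ_c h = (ρ_m − ρ_c) r → ρ_m = ρ_c (1 + h/r).
ρ_m = 2830 × (1 + 3.379 km/21.25 km) = 3280 kg/m³.

3280 kg/m³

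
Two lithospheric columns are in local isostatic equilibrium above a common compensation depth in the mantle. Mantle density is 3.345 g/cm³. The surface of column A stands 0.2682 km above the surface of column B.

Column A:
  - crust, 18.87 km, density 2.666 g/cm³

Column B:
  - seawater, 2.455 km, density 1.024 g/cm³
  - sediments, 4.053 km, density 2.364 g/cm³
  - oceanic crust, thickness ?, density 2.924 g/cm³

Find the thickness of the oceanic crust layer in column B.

5.32 km

Take the compensation level at the base of the deeper column (depth z_c below the surface of column A) and equate Σ ρ_i t_i down to z_c; mantle fills any gap and the z_c terms cancel.
Column A: 18.87×2.666 + (z_c − 18.87)×3.345
Column B: 0.2682×0 + 2.455×1.024 + 4.053×2.364 + x×2.924 + (z_c − 0.2682 − 6.508 − x)×3.345
The z_c×3.345 term appears on both sides and cancels. Collect the known terms of each column as K = Σ(ρt)_known − 3.345 × (depth of known layers): K_A = 50.30742 − 3.345×18.87 = −12.81273; K_B = 12.095212 − 3.345×(0.2682 + 6.508) = −10.571177.
Balance: K_A = K_B − x×(3.345 − 2.924), so x = (K_B − K_A)/(3.345 − 2.924) = 2.24155/0.421 = 5.32 km.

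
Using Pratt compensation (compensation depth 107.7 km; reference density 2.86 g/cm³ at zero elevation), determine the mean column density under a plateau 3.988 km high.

Pratt balance: ρ_ref D = ρ (D + h).
ρ = ρ_ref D/(D + h) = 2.86 × 107.7 km/(107.7 km + 3.988 km) = 2.76 g/cm³.

2.76 g/cm³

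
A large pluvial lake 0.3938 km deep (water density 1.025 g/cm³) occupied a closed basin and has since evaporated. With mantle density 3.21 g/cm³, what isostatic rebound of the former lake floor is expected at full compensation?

u = d ρ_w/ρ_m = 0.3938 km × 1.025/3.21 = 0.126 km.

0.126 km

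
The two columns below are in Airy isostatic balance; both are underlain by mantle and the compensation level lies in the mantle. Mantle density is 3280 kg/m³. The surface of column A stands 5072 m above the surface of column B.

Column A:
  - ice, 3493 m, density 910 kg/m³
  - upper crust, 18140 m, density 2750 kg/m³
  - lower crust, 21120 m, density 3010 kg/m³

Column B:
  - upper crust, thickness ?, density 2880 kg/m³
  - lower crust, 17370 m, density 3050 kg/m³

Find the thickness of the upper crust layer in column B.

7410 m

Take the compensation level at the base of the deeper column (depth z_c below the surface of column A) and equate Σ ρ_i t_i down to z_c; mantle fills any gap and the z_c terms cancel.
Column A: 3493×910 + 18140×2750 + 21120×3010 + (z_c − 42753)×3280
Column B: 5072×0 + x×2880 + 17370×3050 + (z_c − 5072 − 17370 − x)×3280
The z_c×3280 term appears on both sides and cancels. Collect the known terms of each column as K = Σ(ρt)_known − 3280 × (depth of known layers): K_A = 116634830 − 3280×42753 = −23595010; K_B = 52978500 − 3280×(5072 + 17370) = −20631260.
Balance: K_A = K_B − x×(3280 − 2880), so x = (K_B − K_A)/(3280 − 2880) = 2963750/400 = 7410 m.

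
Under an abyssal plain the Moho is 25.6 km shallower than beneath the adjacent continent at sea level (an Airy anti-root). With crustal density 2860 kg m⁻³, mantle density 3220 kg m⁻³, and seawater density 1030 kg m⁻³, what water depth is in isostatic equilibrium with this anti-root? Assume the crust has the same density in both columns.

Replacing a thickness d of crust by seawater at the top must be balanced by replacing crust with mantle at the base: d (ρ_c − ρ_w) = a (ρ_m − ρ_c).
d = a (ρ_m − ρ_c)/(ρ_c − ρ_w) = 25.6 km × 360/1830 = 5.04 km.

5.04 km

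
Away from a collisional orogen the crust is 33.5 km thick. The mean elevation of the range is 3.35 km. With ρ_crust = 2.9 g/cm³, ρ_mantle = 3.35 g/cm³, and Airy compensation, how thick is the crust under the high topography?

Root depth r = h ρ_c / (ρ_m − ρ_c) = 3.35 km × 2.9 / 0.45 = 21.59 km.
Total thickness = T + h + r = 33.5 km + 3.35 km + 21.59 km = 58.4 km.

58.4 km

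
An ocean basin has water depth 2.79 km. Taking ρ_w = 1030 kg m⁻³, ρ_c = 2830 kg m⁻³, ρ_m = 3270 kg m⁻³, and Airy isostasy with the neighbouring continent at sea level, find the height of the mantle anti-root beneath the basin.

Isostatic balance requires: replacing crust with seawater at the top is compensated by replacing crust with mantle at the base: d (ρ_c − ρ_w) = a (ρ_m − ρ_c).
a = d (ρ_c − ρ_w)/(ρ_m − ρ_c) = 2.79 km × 1800/440 = 11.4 km.

11.4 km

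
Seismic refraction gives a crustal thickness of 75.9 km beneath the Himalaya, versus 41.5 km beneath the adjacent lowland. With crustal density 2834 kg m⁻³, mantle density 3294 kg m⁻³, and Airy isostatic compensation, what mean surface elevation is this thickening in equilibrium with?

4.8 km

Excess crust Δ = 75.9 km − 41.5 km = 34.4 km, split between elevation h and root r with h + r = Δ.
Airy balance ρ_c h = (ρ_m − ρ_c) r gives r = h ρ_c/(ρ_m − ρ_c), so h (1 + ρ_c/(ρ_m − ρ_c)) = Δ, i.e. h = Δ (ρ_m − ρ_c)/ρ_m.
h = 34.4 km × 460/3294 = 4.8 km.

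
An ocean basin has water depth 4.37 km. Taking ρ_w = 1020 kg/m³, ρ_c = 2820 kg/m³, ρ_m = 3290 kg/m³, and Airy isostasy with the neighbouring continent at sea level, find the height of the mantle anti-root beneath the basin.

16.7 km

In Airy isostatic equilibrium: replacing crust with seawater at the top is compensated by replacing crust with mantle at the base: d (ρ_c − ρ_w) = a (ρ_m − ρ_c).
a = d (ρ_c − ρ_w)/(ρ_m − ρ_c) = 4.37 km × 1800/470 = 16.7 km.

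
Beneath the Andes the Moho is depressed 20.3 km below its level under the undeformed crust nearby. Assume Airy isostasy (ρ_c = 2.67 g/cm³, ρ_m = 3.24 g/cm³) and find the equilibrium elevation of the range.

4.33 km

By Archimedes' principle applied to the lithosphere: ρ_c h = (ρ_m − ρ_c) r.
h = r (ρ_m − ρ_c) / ρ_c = 20.3 km × (3.24 − 2.67) / 2.67 = 4.33 km.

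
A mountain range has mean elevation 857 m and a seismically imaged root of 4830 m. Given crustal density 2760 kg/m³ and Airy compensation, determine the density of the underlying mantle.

3250 kg/m³

Airy balance: ρ_c h = (ρ_m − ρ_c) r → ρ_m = ρ_c (1 + h/r).
ρ_m = 2760 × (1 + 857 m/4830 m) = 3250 kg/m³.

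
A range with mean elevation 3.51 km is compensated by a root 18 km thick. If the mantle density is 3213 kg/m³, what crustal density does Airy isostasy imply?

ρ_c h = (ρ_m − ρ_c) r → ρ_c (h + r) = ρ_m r → ρ_c = ρ_m r / (h + r).
ρ_c = 3213 × 18 km / (3.51 km + 18 km) = 2690 kg/m³.

2690 kg/m³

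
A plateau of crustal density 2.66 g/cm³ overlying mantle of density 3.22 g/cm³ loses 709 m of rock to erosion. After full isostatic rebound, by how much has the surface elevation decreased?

Rebound u = e ρ_c/ρ_m = 709 m × 2.66/3.22 = 585.7 m.
Net surface drop = e − u = 709 m − 585.7 m = e (ρ_m − ρ_c)/ρ_m = 123 m.

123 m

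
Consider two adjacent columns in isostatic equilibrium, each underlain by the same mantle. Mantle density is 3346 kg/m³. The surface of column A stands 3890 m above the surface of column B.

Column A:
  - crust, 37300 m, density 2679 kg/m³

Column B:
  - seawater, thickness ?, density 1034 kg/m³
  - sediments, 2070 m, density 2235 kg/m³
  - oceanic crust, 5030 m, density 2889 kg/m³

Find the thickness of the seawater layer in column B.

Take the compensation level at the base of the deeper column (depth z_c below the surface of column A) and equate Σ ρ_i t_i down to z_c; mantle fills any gap and the z_c terms cancel.
Column A: 37300×2679 + (z_c − 37300)×3346
Column B: 3890×0 + x×1034 + 2070×2235 + 5030×2889 + (z_c − 3890 − 7100 − x)×3346
The z_c×3346 term appears on both sides and cancels. Collect the known terms of each column as K = Σ(ρt)_known − 3346 × (depth of known layers): K_A = 99926700 − 3346×37300 = −24879100; K_B = 19158120 − 3346×(3890 + 7100) = −17614420.
Balance: K_A = K_B − x×(3346 − 1034), so x = (K_B − K_A)/(3346 − 1034) = 7264680/2312 = 3140 m.

3140 m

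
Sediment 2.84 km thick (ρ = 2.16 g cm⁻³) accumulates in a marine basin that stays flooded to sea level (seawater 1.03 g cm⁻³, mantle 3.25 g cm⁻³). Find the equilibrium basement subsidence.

Submarine loading: the sediment displaces seawater, and the subsidence is in turn flooded, so s (ρ_m − ρ_w) = t (ρ_sed − ρ_w).
s = 2.84 km × (2.16 − 1.03) / (3.25 − 1.03) = 1.45 km.

1.45 km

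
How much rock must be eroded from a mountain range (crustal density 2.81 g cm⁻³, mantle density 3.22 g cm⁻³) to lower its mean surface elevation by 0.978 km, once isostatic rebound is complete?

7.68 km

Net drop Δ = e − u = e − e ρ_c/ρ_m = e (ρ_m − ρ_c)/ρ_m.
e = Δ ρ_m/(ρ_m − ρ_c) = 0.978 km × 3.22/0.41 = 7.68 km.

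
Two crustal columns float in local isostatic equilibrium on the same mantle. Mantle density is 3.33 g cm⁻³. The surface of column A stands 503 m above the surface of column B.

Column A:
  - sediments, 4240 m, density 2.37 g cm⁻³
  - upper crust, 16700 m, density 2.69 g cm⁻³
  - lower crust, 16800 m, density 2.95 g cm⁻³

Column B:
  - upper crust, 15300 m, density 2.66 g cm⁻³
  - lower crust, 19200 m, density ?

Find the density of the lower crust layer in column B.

Take the compensation level at the base of the deeper column (depth z_c below the surface of column A) and equate Σ ρ_i t_i down to z_c; mantle fills any gap and the z_c terms cancel.
Column A: 4240×2.37 + 16700×2.69 + 16800×2.95 + (z_c − 37740)×3.33
Column B: 503×0 + 15300×2.66 + 19200×ρ + (z_c − 503 − 34500)×3.33
The z_c×3.33 term appears on both sides and cancels. Collect the known terms of each column as K = Σ(ρt)_known − 3.33 × (depth of known layers): K_A = 104531.8 − 3.33×37740 = −21142.4; K_B = 40698 − 3.33×(503 + 34500) = −75861.99.
Balance: K_A = K_B + 19200×ρ, so ρ = (K_A − K_B)/19200 = 54719.6/19200 = 2.85 g cm⁻³.

2.85 g cm⁻³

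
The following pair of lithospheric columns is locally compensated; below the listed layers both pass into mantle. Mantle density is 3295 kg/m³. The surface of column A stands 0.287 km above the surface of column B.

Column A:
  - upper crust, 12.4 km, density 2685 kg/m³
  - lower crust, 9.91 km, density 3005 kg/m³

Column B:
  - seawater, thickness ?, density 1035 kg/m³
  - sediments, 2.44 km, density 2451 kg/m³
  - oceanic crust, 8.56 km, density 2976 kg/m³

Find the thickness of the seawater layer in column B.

Take the compensation level at the base of the deeper column (depth z_c below the surface of column A) and equate Σ ρ_i t_i down to z_c; mantle fills any gap and the z_c terms cancel.
Column A: 12.4×2685 + 9.91×3005 + (z_c − 22.31)×3295
Column B: 0.287×0 + x×1035 + 2.44×2451 + 8.56×2976 + (z_c − 0.287 − 11 − x)×3295
The z_c×3295 term appears on both sides and cancels. Collect the known terms of each column as K = Σ(ρt)_known − 3295 × (depth of known layers): K_A = 63073.55 − 3295×22.31 = −10437.9; K_B = 31455 − 3295×(0.287 + 11) = −5735.665.
Balance: K_A = K_B − x×(3295 − 1035), so x = (K_B − K_A)/(3295 − 1035) = 4702.23/2260 = 2.08 km.

2.08 km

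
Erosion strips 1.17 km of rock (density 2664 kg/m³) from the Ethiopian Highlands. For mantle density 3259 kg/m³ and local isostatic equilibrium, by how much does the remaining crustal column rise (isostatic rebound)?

Unloading: uplift u = e ρ_c/ρ_m = 1.17 km × 2664/3259 = 0.956 km.

0.956 km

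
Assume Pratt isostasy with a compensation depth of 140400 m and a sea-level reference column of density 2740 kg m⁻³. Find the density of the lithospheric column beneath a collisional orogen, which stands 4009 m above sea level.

Pratt balance: ρ_ref D = ρ (D + h).
ρ = ρ_ref D/(D + h) = 2740 × 140400 m/(140400 m + 4009 m) = 2660 kg m⁻³.

2660 kg m⁻³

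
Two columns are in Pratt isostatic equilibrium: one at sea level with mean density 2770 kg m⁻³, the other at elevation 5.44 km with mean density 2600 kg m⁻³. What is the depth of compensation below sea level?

83.2 km

ρ_ref D = ρ (D + h) → D (ρ_ref − ρ) = ρ h.
D = ρ h/(ρ_ref − ρ) = 2600 × 5.44 km/(2770 − 2600) = 83.2 km.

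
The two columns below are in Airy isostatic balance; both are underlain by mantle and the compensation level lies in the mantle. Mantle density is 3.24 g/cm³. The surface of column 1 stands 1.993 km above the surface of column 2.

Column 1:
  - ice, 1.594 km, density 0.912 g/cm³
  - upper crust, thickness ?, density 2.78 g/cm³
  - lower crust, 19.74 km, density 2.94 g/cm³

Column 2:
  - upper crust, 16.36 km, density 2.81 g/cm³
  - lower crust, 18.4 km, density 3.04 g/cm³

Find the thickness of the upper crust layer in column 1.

16.4 km

Take the compensation level at the base of the deeper column (depth z_c below the surface of column 1) and equate Σ ρ_i t_i down to z_c; mantle fills any gap and the z_c terms cancel.
Column 1: 1.594×0.912 + x×2.78 + 19.74×2.94 + (z_c − 21.334 − x)×3.24
Column 2: 1.993×0 + 16.36×2.81 + 18.4×3.04 + (z_c − 1.993 − 34.76)×3.24
The z_c×3.24 term appears on both sides and cancels. Collect the known terms of each column as K = Σ(ρt)_known − 3.24 × (depth of known layers): K_1 = 59.489328 − 3.24×21.334 = −9.632832; K_2 = 101.9076 − 3.24×(1.993 + 34.76) = −17.17212.
Balance: K_1 − x×(3.24 − 2.78) = K_2, so x = (K_1 − K_2)/(3.24 − 2.78) = 7.53929/0.46 = 16.4 km.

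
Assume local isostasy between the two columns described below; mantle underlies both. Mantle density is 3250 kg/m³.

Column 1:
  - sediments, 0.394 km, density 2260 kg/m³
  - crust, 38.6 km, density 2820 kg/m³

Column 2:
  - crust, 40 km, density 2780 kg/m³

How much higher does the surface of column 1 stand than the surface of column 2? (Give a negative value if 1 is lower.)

−0.558 km

For any compensation level in the mantle, the mantle terms cancel and isostasy reduces to e = (Σt_1 − Σt_2) − (Σ(ρt)_1 − Σ(ρt)_2) / ρ_m.
Σt_1 = 38.994 km; Σt_2 = 40 km; Σ(ρt)_1 = 109742.44; Σ(ρt)_2 = 111200 (in km·kg/m³).
e = (38.994 − 40) − (109742.44 − 111200) / 3250 = −0.558 km.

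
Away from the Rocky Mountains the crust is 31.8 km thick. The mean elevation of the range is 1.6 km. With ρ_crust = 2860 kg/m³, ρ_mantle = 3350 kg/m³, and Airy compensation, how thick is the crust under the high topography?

Root depth r = h ρ_c / (ρ_m − ρ_c) = 1.6 km × 2860 / 490 = 9.339 km.
Total thickness = T + h + r = 31.8 km + 1.6 km + 9.339 km = 42.7 km.

42.7 km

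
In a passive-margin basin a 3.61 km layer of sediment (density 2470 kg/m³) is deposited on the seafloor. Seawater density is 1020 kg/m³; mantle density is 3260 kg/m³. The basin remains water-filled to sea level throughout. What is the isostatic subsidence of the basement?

2.34 km

Submarine loading: the sediment displaces seawater, and the subsidence is in turn flooded, so s (ρ_m − ρ_w) = t (ρ_sed − ρ_w).
s = 3.61 km × (2470 − 1020) / (3260 − 1020) = 2.34 km.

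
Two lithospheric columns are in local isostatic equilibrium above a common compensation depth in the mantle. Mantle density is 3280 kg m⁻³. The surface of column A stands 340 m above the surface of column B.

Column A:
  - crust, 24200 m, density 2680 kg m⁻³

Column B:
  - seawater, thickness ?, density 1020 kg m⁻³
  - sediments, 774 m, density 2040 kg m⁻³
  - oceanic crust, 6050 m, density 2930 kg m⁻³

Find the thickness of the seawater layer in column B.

Take the compensation level at the base of the deeper column (depth z_c below the surface of column A) and equate Σ ρ_i t_i down to z_c; mantle fills any gap and the z_c terms cancel.
Column A: 24200×2680 + (z_c − 24200)×3280
Column B: 340×0 + x×1020 + 774×2040 + 6050×2930 + (z_c − 340 − 6824 − x)×3280
The z_c×3280 term appears on both sides and cancels. Collect the known terms of each column as K = Σ(ρt)_known − 3280 × (depth of known layers): K_A = 64856000 − 3280×24200 = −14520000; K_B = 19305460 − 3280×(340 + 6824) = −4192460.
Balance: K_A = K_B − x×(3280 − 1020), so x = (K_B − K_A)/(3280 − 1020) = 10327500/2260 = 4570 m.

4570 m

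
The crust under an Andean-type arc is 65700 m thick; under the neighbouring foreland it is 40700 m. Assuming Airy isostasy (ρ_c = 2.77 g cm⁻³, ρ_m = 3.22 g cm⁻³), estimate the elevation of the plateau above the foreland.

3490 m

Excess crust Δ = 65700 m − 40700 m = 25000 m, split between elevation h and root r with h + r = Δ.
Airy balance ρ_c h = (ρ_m − ρ_c) r gives r = h ρ_c/(ρ_m − ρ_c), so h (1 + ρ_c/(ρ_m − ρ_c)) = Δ, i.e. h = Δ (ρ_m − ρ_c)/ρ_m.
h = 25000 m × 0.45/3.22 = 3490 m.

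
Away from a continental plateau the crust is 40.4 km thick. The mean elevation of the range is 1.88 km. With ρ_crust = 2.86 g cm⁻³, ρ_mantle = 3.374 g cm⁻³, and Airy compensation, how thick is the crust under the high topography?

Root depth r = h ρ_c / (ρ_m − ρ_c) = 1.88 km × 2.86 / 0.514 = 10.46 km.
Total thickness = T + h + r = 40.4 km + 1.88 km + 10.46 km = 52.7 km.

52.7 km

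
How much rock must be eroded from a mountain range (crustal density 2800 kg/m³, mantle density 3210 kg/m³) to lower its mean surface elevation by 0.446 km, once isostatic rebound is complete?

Net drop Δ = e − u = e − e ρ_c/ρ_m = e (ρ_m − ρ_c)/ρ_m.
e = Δ ρ_m/(ρ_m − ρ_c) = 0.446 km × 3210/410 = 3.49 km.

3.49 km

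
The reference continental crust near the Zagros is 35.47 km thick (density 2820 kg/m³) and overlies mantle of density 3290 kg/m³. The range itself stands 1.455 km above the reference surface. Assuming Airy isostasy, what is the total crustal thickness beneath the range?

45.7 km

Root depth r = h ρ_c / (ρ_m − ρ_c) = 1.455 km × 2820 / 470 = 8.73 km.
Total thickness = T + h + r = 35.47 km + 1.455 km + 8.73 km = 45.7 km.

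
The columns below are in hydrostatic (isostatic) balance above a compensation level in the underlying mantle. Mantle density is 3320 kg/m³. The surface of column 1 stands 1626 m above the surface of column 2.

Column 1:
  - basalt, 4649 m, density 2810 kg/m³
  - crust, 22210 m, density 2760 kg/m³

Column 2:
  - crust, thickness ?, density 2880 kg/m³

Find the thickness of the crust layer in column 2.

21400 m

Take the compensation level at the base of the deeper column (depth z_c below the surface of column 1) and equate Σ ρ_i t_i down to z_c; mantle fills any gap and the z_c terms cancel.
Column 1: 4649×2810 + 22210×2760 + (z_c − 26859)×3320
Column 2: 1626×0 + x×2880 + (z_c − 1626 − 0 − x)×3320
The z_c×3320 term appears on both sides and cancels. Collect the known terms of each column as K = Σ(ρt)_known − 3320 × (depth of known layers): K_1 = 74363290 − 3320×26859 = −14808590; K_2 = 0 − 3320×(1626 + 0) = −5398320.
Balance: K_1 = K_2 − x×(3320 − 2880), so x = (K_2 − K_1)/(3320 − 2880) = 9410270/440 = 21400 m.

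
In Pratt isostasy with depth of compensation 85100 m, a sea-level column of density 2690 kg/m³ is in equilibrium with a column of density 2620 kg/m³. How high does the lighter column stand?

ρ_ref D = ρ (D + h) → h = D (ρ_ref − ρ)/ρ.
h = 85100 m × (2690 − 2620)/2620 = 2270 m.

2270 m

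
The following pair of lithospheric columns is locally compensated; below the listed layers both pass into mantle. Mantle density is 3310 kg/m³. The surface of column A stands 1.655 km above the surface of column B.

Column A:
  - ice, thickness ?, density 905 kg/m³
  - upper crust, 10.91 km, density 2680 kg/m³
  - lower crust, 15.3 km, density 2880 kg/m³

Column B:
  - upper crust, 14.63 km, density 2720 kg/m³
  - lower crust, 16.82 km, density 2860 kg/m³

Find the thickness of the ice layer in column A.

3.42 km

Take the compensation level at the base of the deeper column (depth z_c below the surface of column A) and equate Σ ρ_i t_i down to z_c; mantle fills any gap and the z_c terms cancel.
Column A: x×905 + 10.91×2680 + 15.3×2880 + (z_c − 26.21 − x)×3310
Column B: 1.655×0 + 14.63×2720 + 16.82×2860 + (z_c − 1.655 − 31.45)×3310
The z_c×3310 term appears on both sides and cancels. Collect the known terms of each column as K = Σ(ρt)_known − 3310 × (depth of known layers): K_A = 73302.8 − 3310×26.21 = −13452.3; K_B = 87898.8 − 3310×(1.655 + 31.45) = −21678.75.
Balance: K_A − x×(3310 − 905) = K_B, so x = (K_A − K_B)/(3310 − 905) = 8226.45/2405 = 3.42 km.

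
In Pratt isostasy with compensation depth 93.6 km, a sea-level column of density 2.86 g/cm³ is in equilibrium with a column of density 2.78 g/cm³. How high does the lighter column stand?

2.69 km

ρ_ref D = ρ (D + h) → h = D (ρ_ref − ρ)/ρ.
h = 93.6 km × (2.86 − 2.78)/2.78 = 2.69 km.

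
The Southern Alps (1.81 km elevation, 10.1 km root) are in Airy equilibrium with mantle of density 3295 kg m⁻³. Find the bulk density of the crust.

2790 kg m⁻³

ρ_c h = (ρ_m − ρ_c) r → ρ_c (h + r) = ρ_m r → ρ_c = ρ_m r / (h + r).
ρ_c = 3295 × 10.1 km / (1.81 km + 10.1 km) = 2790 kg m⁻³.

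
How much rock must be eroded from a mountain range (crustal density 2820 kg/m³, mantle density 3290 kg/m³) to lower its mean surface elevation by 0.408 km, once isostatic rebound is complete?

Net drop Δ = e − u = e − e ρ_c/ρ_m = e (ρ_m − ρ_c)/ρ_m.
e = Δ ρ_m/(ρ_m − ρ_c) = 0.408 km × 3290/470 = 2.86 km.

2.86 km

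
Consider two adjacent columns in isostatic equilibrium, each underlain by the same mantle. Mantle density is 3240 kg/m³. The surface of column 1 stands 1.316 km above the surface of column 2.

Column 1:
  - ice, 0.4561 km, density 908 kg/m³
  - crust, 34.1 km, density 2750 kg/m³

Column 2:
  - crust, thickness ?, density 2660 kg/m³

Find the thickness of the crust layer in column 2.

Take the compensation level at the base of the deeper column (depth z_c below the surface of column 1) and equate Σ ρ_i t_i down to z_c; mantle fills any gap and the z_c terms cancel.
Column 1: 0.4561×908 + 34.1×2750 + (z_c − 34.5561)×3240
Column 2: 1.316×0 + x×2660 + (z_c − 1.316 − 0 − x)×3240
The z_c×3240 term appears on both sides and cancels. Collect the known terms of each column as K = Σ(ρt)_known − 3240 × (depth of known layers): K_1 = 94189.1388 − 3240×34.5561 = −17772.6252; K_2 = 0 − 3240×(1.316 + 0) = −4263.84.
Balance: K_1 = K_2 − x×(3240 − 2660), so x = (K_2 − K_1)/(3240 − 2660) = 13508.8/580 = 23.3 km.

23.3 km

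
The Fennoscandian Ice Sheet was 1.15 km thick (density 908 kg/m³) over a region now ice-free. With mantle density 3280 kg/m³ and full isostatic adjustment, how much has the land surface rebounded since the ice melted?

0.318 km

Removing the load lets mantle flow back in; uplift u satisfies ρ_ice t = ρ_m u.
u = t ρ_ice/ρ_m = 1.15 km × 908/3280 = 0.318 km.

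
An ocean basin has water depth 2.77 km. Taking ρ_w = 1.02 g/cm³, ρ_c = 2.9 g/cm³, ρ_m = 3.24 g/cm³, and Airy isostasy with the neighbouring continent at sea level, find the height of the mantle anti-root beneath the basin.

Isostatic balance requires: replacing crust with seawater at the top is compensated by replacing crust with mantle at the base: d (ρ_c − ρ_w) = a (ρ_m − ρ_c).
a = d (ρ_c − ρ_w)/(ρ_m − ρ_c) = 2.77 km × 1.88/0.34 = 15.3 km.

15.3 km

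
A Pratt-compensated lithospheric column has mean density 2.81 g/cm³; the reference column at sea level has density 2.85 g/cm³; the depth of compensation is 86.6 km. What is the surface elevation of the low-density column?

ρ_ref D = ρ (D + h) → h = D (ρ_ref − ρ)/ρ.
h = 86.6 km × (2.85 − 2.81)/2.81 = 1.23 km.

1.23 km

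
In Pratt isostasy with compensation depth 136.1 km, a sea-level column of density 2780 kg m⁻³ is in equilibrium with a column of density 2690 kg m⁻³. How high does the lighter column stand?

4.55 km

ρ_ref D = ρ (D + h) → h = D (ρ_ref − ρ)/ρ.
h = 136.1 km × (2780 − 2690)/2690 = 4.55 km.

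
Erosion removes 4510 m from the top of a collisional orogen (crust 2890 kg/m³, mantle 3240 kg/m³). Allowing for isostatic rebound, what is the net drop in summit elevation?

Rebound u = e ρ_c/ρ_m = 4510 m × 2890/3240 = 4023 m.
Net surface drop = e − u = 4510 m − 4023 m = e (ρ_m − ρ_c)/ρ_m = 487 m.

487 m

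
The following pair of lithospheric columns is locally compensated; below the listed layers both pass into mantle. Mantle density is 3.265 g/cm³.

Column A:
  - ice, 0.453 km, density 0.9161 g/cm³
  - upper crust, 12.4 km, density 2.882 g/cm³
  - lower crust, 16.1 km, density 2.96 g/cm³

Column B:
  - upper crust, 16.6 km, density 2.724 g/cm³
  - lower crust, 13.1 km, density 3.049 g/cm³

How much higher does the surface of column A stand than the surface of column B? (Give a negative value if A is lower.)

For any compensation level in the mantle, the mantle terms cancel and isostasy reduces to e = (Σt_A − Σt_B) − (Σ(ρt)_A − Σ(ρt)_B) / ρ_m.
Σt_A = 28.953 km; Σt_B = 29.7 km; Σ(ρt)_A = 83.8077933; Σ(ρt)_B = 85.1603 (in km·g/cm³).
e = (28.953 − 29.7) − (83.8077933 − 85.1603) / 3.265 = −0.333 km.

−0.333 km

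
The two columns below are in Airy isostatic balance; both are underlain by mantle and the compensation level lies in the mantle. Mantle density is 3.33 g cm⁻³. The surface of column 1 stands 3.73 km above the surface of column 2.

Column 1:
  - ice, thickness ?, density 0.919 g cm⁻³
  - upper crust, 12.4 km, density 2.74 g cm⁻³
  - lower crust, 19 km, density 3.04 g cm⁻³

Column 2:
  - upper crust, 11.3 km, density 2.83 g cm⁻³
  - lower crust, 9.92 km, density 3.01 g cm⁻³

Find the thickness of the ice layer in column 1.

3.49 km

Take the compensation level at the base of the deeper column (depth z_c below the surface of column 1) and equate Σ ρ_i t_i down to z_c; mantle fills any gap and the z_c terms cancel.
Column 1: x×0.919 + 12.4×2.74 + 19×3.04 + (z_c − 31.4 − x)×3.33
Column 2: 3.73×0 + 11.3×2.83 + 9.92×3.01 + (z_c − 3.73 − 21.22)×3.33
The z_c×3.33 term appears on both sides and cancels. Collect the known terms of each column as K = Σ(ρt)_known − 3.33 × (depth of known layers): K_1 = 91.736 − 3.33×31.4 = −12.826; K_2 = 61.8382 − 3.33×(3.73 + 21.22) = −21.2453.
Balance: K_1 − x×(3.33 − 0.919) = K_2, so x = (K_1 − K_2)/(3.33 − 0.919) = 8.4193/2.411 = 3.49 km.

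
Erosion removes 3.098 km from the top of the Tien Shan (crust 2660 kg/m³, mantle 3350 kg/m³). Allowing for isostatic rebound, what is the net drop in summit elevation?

0.638 km

Rebound u = e ρ_c/ρ_m = 3.098 km × 2660/3350 = 2.46 km.
Net surface drop = e − u = 3.098 km − 2.46 km = e (ρ_m − ρ_c)/ρ_m = 0.638 km.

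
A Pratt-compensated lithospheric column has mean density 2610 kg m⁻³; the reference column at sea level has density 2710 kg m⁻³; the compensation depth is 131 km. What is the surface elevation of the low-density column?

5.02 km

ρ_ref D = ρ (D + h) → h = D (ρ_ref − ρ)/ρ.
h = 131 km × (2710 − 2610)/2610 = 5.02 km.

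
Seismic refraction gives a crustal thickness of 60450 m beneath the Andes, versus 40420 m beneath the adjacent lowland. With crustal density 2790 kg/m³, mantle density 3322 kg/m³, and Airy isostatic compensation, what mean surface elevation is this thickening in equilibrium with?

3210 m

Excess crust Δ = 60450 m − 40420 m = 20030 m, split between elevation h and root r with h + r = Δ.
Airy balance ρ_c h = (ρ_m − ρ_c) r gives r = h ρ_c/(ρ_m − ρ_c), so h (1 + ρ_c/(ρ_m − ρ_c)) = Δ, i.e. h = Δ (ρ_m − ρ_c)/ρ_m.
h = 20030 m × 532/3322 = 3210 m.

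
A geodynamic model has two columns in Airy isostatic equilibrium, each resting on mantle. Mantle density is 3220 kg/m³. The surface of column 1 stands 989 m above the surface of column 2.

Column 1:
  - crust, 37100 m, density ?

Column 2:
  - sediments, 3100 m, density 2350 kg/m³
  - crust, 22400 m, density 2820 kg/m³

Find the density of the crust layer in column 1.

2820 kg/m³

Take the compensation level at the base of the deeper column (depth z_c below the surface of column 1) and equate Σ ρ_i t_i down to z_c; mantle fills any gap and the z_c terms cancel.
Column 1: 37100×ρ + (z_c − 37100)×3220
Column 2: 989×0 + 3100×2350 + 22400×2820 + (z_c − 989 − 25500)×3220
The z_c×3220 term appears on both sides and cancels. Collect the known terms of each column as K = Σ(ρt)_known − 3220 × (depth of known layers): K_1 = 0 − 3220×37100 = −119462000; K_2 = 70453000 − 3220×(989 + 25500) = −14841580.
Balance: K_1 + 37100×ρ = K_2, so ρ = (K_2 − K_1)/37100 = 104620000/37100 = 2820 kg/m³.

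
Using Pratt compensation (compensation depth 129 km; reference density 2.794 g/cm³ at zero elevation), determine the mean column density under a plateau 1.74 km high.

2.76 g/cm³

Pratt balance: ρ_ref D = ρ (D + h).
ρ = ρ_ref D/(D + h) = 2.794 × 129 km/(129 km + 1.74 km) = 2.76 g/cm³.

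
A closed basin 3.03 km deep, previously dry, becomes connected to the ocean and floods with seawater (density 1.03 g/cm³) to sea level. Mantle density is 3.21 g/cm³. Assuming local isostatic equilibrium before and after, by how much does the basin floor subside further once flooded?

After flooding the water column is d + s deep. Its weight must equal the weight of mantle displaced by the extra subsidence s: (d + s) ρ_w = s ρ_m.
s = d ρ_w / (ρ_m − ρ_w) = 3.03 km × 1.03/(3.21 − 1.03) = 1.43 km.

1.43 km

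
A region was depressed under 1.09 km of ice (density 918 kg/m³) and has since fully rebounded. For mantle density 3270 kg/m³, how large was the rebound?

Removing the load lets mantle flow back in; uplift u satisfies ρ_ice t = ρ_m u.
u = t ρ_ice/ρ_m = 1.09 km × 918/3270 = 0.306 km.

0.306 km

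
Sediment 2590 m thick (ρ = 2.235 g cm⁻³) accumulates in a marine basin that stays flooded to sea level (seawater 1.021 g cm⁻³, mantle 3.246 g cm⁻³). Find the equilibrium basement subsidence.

Submarine loading: the sediment displaces seawater, and the subsidence is in turn flooded, so s (ρ_m − ρ_w) = t (ρ_sed − ρ_w).
s = 2590 m × (2.235 − 1.021) / (3.246 − 1.021) = 1410 m.

1410 m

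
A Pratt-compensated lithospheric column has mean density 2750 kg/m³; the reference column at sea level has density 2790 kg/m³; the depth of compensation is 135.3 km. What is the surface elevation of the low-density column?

ρ_ref D = ρ (D + h) → h = D (ρ_ref − ρ)/ρ.
h = 135.3 km × (2790 − 2750)/2750 = 1.97 km.

1.97 km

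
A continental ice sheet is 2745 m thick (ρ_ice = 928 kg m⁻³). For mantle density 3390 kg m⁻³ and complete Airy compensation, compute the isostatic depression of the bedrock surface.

Isostatic balance requires: the ice load ρ_ice t is balanced by mantle displaced below, ρ_m s.
s = t ρ_ice / ρ_m = 2745 m × 928/3390 = 751 m.

751 m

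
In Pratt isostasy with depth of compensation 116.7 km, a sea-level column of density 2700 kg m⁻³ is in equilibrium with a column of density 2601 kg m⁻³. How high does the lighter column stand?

ρ_ref D = ρ (D + h) → h = D (ρ_ref − ρ)/ρ.
h = 116.7 km × (2700 − 2601)/2601 = 4.44 km.

4.44 km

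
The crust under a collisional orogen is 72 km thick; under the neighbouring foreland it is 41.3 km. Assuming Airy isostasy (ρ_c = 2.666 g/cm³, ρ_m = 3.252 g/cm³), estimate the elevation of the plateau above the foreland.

5.53 km

Excess crust Δ = 72 km − 41.3 km = 30.7 km, split between elevation h and root r with h + r = Δ.
Airy balance ρ_c h = (ρ_m − ρ_c) r gives r = h ρ_c/(ρ_m − ρ_c), so h (1 + ρ_c/(ρ_m − ρ_c)) = Δ, i.e. h = Δ (ρ_m − ρ_c)/ρ_m.
h = 30.7 km × 0.586/3.252 = 5.53 km.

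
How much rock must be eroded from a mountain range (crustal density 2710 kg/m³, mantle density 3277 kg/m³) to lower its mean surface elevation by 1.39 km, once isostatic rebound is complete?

Net drop Δ = e − u = e − e ρ_c/ρ_m = e (ρ_m − ρ_c)/ρ_m.
e = Δ ρ_m/(ρ_m − ρ_c) = 1.39 km × 3277/567 = 8.03 km.

8.03 km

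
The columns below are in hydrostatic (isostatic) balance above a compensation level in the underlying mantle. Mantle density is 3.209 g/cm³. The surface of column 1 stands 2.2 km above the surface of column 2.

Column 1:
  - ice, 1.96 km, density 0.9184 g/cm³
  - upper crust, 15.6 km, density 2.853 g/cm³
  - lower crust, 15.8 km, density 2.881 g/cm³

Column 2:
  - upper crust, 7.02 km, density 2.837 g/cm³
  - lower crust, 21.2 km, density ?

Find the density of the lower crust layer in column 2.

Take the compensation level at the base of the deeper column (depth z_c below the surface of column 1) and equate Σ ρ_i t_i down to z_c; mantle fills any gap and the z_c terms cancel.
Column 1: 1.96×0.9184 + 15.6×2.853 + 15.8×2.881 + (z_c − 33.36)×3.209
Column 2: 2.2×0 + 7.02×2.837 + 21.2×ρ + (z_c − 2.2 − 28.22)×3.209
The z_c×3.209 term appears on both sides and cancels. Collect the known terms of each column as K = Σ(ρt)_known − 3.209 × (depth of known layers): K_1 = 91.826664 − 3.209×33.36 = −15.225576; K_2 = 19.91574 − 3.209×(2.2 + 28.22) = −77.70204.
Balance: K_1 = K_2 + 21.2×ρ, so ρ = (K_1 − K_2)/21.2 = 62.4765/21.2 = 2.95 g/cm³.

2.95 g/cm³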